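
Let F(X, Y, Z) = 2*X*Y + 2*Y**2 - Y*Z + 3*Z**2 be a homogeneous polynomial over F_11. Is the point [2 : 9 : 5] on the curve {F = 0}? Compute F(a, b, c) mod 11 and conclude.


F(2,9,5) ≡ 8 (mod 11); P is NOT on the curve.

Evaluate F(2, 9, 5) term-by-term (mod 11).
  2*X*Y ↦ 2·2·9·1 = 36
  2*Y**2 ↦ 2·1·81·1 = 162
  -Y*Z ↦ -1·1·9·5 = -45
  3*Z**2 ↦ 3·1·1·25 = 75
Sum: F(2, 9, 5) = (36) + (162) + (-45) + (75) = 228.
Reducing mod 11: 228 ≡ 8 (mod 11).
Since F(a, b, c) ≡ 8 ≠ 0 (mod 11), P does NOT lie on the curve.


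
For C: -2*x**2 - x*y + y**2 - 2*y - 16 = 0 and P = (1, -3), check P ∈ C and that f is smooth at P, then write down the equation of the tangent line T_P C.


Tangent line at P: -x - 9*y - 26 = 0.

Step 1: f(1, -3) = 0, so P lies on C.
Step 2: partial derivatives
  f_x(x, y) = -4*x - y, f_y(x, y) = -x + 2*y - 2.
  f_x(P) = -1, f_y(P) = -9 (gradient nonzero, so P is smooth).
Step 3: tangent line at P: -1·(x − 1) + -9·(y − -3) = 0.
Expanding: -x - 9*y - 26 = 0.


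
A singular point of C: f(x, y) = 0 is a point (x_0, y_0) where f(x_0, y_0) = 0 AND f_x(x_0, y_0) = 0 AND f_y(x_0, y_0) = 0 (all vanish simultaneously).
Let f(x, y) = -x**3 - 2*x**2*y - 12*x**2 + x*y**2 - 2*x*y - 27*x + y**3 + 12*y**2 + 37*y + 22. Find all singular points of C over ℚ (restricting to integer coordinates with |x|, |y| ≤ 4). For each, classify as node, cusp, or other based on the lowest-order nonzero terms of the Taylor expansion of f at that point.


Singular points: {(-2, -3)}; classification: cusp.

Compute partial derivatives:
  f_x = -3*x**2 - 4*x*y - 24*x + y**2 - 2*y - 27.
  f_y = -2*x**2 + 2*x*y - 2*x + 3*y**2 + 24*y + 37.
Scan x_0 ∈ {−4, ..., 4}. For each x_0, f_y(x_0, y) is a polynomial in y; find its integer roots y ∈ {−4, ..., 4}, then test f_x and f at those candidates.
  x = -4: f_y(-4, y) = 3*y**2 + 16*y + 13; vanishes at y ∈ {-1}. (-4, -1): f_x = 8 ≠ 0.
  x = -3: f_y(-3, y) = 3*y**2 + 18*y + 25; no integer root y with |y| ≤ 4.
  x = -2: f_y(-2, y) = 3*y**2 + 20*y + 33; vanishes at y ∈ {-3}. (-2, -3): f_x = 0, f = 0 — SINGULAR.
  x = -1: f_y(-1, y) = 3*y**2 + 22*y + 37; no integer root y with |y| ≤ 4.
  x = 0: f_y(0, y) = 3*y**2 + 24*y + 37; no integer root y with |y| ≤ 4.
  x = 1: f_y(1, y) = 3*y**2 + 26*y + 33; no integer root y with |y| ≤ 4.
  x = 2: f_y(2, y) = 3*y**2 + 28*y + 25; vanishes at y ∈ {-1}. (2, -1): f_x = -76 ≠ 0.
  x = 3: f_y(3, y) = 3*y**2 + 30*y + 13; no integer root y with |y| ≤ 4.
  x = 4: f_y(4, y) = 3*y**2 + 32*y - 3; no integer root y with |y| ≤ 4.
Only singular point on the grid: (-2, -3).
Classify: substitute x = -2 + u, y = -3 + v and expand: f = -u**3 - 2*u**2*v + u*v**2 + v**3 + v**2.
No constant or linear terms (consistent with a singular point). Quadratic part: v**2. Cubic part: -u**3 - 2*u**2*v + u*v**2 + v**3.
The quadratic part v**2 is a perfect square, so there is a single (double) tangent line v = 0, i.e. y = -3. Restricting the cubic part to that line (v = 0) leaves -u**3 ≠ 0, so f is not divisible by v and the branch is v² ≈ u**3 to lowest order — this is a cusp.
Classification: cusp.


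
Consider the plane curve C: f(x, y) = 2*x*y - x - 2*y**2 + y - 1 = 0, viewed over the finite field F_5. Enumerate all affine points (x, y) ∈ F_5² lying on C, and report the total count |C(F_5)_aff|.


Affine F_5-points: {(2, 1), (2, 4), (4, 0), (4, 2)}; count = 4.

For each of the 25 pairs (x, y) ∈ F_5², evaluate f(x, y) mod 5. Record the zeros.
  x = 0: [0↦4, 1↦3, 2↦3, 3↦4, 4↦1]  zeros at y ∈ ∅
  x = 1: [0↦3, 1↦4, 2↦1, 3↦4, 4↦3]  zeros at y ∈ ∅
  x = 2: [0↦2, 1↦0, 2↦4, 3↦4, 4↦0]  zeros at y ∈ {1, 4}
  x = 3: [0↦1, 1↦1, 2↦2, 3↦4, 4↦2]  zeros at y ∈ ∅
  x = 4: [0↦0, 1↦2, 2↦0, 3↦4, 4↦4]  zeros at y ∈ {0, 2}
Collecting zeros: affine points = {(2, 1), (2, 4), (4, 0), (4, 2)}.
Total count |C(F_5)_aff| = 4.


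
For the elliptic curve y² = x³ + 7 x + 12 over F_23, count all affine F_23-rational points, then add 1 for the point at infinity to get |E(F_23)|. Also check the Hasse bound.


Affine points = {(0, 9), (0, 14), (4, 9), (4, 14), (7, 6), (7, 17), (10, 1), (10, 22), (13, 0), (14, 5), (14, 18), (18, 6), (18, 17), (19, 9), (19, 14), (21, 6), (21, 17), (22, 2), (22, 21)}; affine count = 19; |E(F_23)| = 20.

Discriminant check: Δ ∝ 4a³ + 27b² = 4·7³ + 27·12² = 4·343 + 27·144 ≡ 16 (mod 23). Nonzero ⇒ E is nonsingular.
For each x ∈ F_23, compute rhs = x³ + 7·x + 12 mod 23, then count y ∈ F_23 with y² ≡ rhs.
  x = 0: rhs = 12, matching y values: 9, 14 (2 points).
  x = 1: rhs = 20, matching y values: none (0 points).
  x = 2: rhs = 11, matching y values: none (0 points).
  x = 3: rhs = 14, matching y values: none (0 points).
  x = 4: rhs = 12, matching y values: 9, 14 (2 points).
  x = 5: rhs = 11, matching y values: none (0 points).
  x = 6: rhs = 17, matching y values: none (0 points).
  x = 7: rhs = 13, matching y values: 6, 17 (2 points).
  x = 8: rhs = 5, matching y values: none (0 points).
  x = 9: rhs = 22, matching y values: none (0 points).
  x = 10: rhs = 1, matching y values: 1, 22 (2 points).
  x = 11: rhs = 17, matching y values: none (0 points).
  x = 12: rhs = 7, matching y values: none (0 points).
  x = 13: rhs = 0, matching y values: 0 (1 points).
  x = 14: rhs = 2, matching y values: 5, 18 (2 points).
  x = 15: rhs = 19, matching y values: none (0 points).
  x = 16: rhs = 11, matching y values: none (0 points).
  x = 17: rhs = 7, matching y values: none (0 points).
  x = 18: rhs = 13, matching y values: 6, 17 (2 points).
  x = 19: rhs = 12, matching y values: 9, 14 (2 points).
  x = 20: rhs = 10, matching y values: none (0 points).
  x = 21: rhs = 13, matching y values: 6, 17 (2 points).
  x = 22: rhs = 4, matching y values: 2, 21 (2 points).
Total affine count: 19.
Full point count |E(F_23)| = 19 + 1 = 20.
Hasse bound: |20 − (23+1)| = |-4| = 4 ≤ 2√23 ≈ 9.5917 ✓.


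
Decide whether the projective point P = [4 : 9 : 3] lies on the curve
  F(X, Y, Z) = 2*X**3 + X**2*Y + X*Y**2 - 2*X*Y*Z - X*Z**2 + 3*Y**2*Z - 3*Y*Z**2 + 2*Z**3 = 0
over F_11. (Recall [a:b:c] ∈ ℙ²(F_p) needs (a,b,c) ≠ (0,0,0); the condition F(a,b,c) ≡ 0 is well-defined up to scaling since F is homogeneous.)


F(4,9,3) ≡ 4 (mod 11); P is NOT on the curve.

Evaluate F(4, 9, 3) term-by-term (mod 11).
  2*X**3 ↦ 2·64·1·1 = 128
  X**2*Y ↦ 1·16·9·1 = 144
  X*Y**2 ↦ 1·4·81·1 = 324
  -2*X*Y*Z ↦ -2·4·9·3 = -216
  -X*Z**2 ↦ -1·4·1·9 = -36
  3*Y**2*Z ↦ 3·1·81·3 = 729
  -3*Y*Z**2 ↦ -3·1·9·9 = -243
  2*Z**3 ↦ 2·1·1·27 = 54
Sum: F(4, 9, 3) = (128) + (144) + (324) + (-216) + (-36) + (729) + (-243) + (54) = 884.
Reducing mod 11: 884 ≡ 4 (mod 11).
Since F(a, b, c) ≡ 4 ≠ 0 (mod 11), P does NOT lie on the curve.


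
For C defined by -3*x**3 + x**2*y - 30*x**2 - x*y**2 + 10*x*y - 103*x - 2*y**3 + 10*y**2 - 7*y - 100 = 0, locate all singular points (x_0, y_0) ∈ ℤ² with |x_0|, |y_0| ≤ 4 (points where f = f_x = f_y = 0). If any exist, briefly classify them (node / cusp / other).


Singular points: {(-3, 2)}; classification: node.

Compute partial derivatives:
  f_x = -9*x**2 + 2*x*y - 60*x - y**2 + 10*y - 103.
  f_y = x**2 - 2*x*y + 10*x - 6*y**2 + 20*y - 7.
Scan x_0 ∈ {−4, ..., 4}. For each x_0, f_y(x_0, y) is a polynomial in y; find its integer roots y ∈ {−4, ..., 4}, then test f_x and f at those candidates.
  x = -4: f_y(-4, y) = -6*y**2 + 28*y - 31; no integer root y with |y| ≤ 4.
  x = -3: f_y(-3, y) = -6*y**2 + 26*y - 28; vanishes at y ∈ {2}. (-3, 2): f_x = 0, f = 0 — SINGULAR.
  x = -2: f_y(-2, y) = -6*y**2 + 24*y - 23; no integer root y with |y| ≤ 4.
  x = -1: f_y(-1, y) = -6*y**2 + 22*y - 16; vanishes at y ∈ {1}. (-1, 1): f_x = -45 ≠ 0.
  x = 0: f_y(0, y) = -6*y**2 + 20*y - 7; no integer root y with |y| ≤ 4.
  x = 1: f_y(1, y) = -6*y**2 + 18*y + 4; no integer root y with |y| ≤ 4.
  x = 2: f_y(2, y) = -6*y**2 + 16*y + 17; no integer root y with |y| ≤ 4.
  x = 3: f_y(3, y) = -6*y**2 + 14*y + 32; no integer root y with |y| ≤ 4.
  x = 4: f_y(4, y) = -6*y**2 + 12*y + 49; no integer root y with |y| ≤ 4.
Only singular point on the grid: (-3, 2).
Classify: substitute x = -3 + u, y = 2 + v and expand: f = -3*u**3 + u**2*v - u**2 - u*v**2 - 2*v**3 + v**2.
No constant or linear terms (consistent with a singular point). Quadratic part: -u**2 + v**2. Cubic part: -3*u**3 + u**2*v - u*v**2 - 2*v**3.
The quadratic part v**2 - u**2 = (v − u)(v + u) splits into two distinct linear factors, so there are two distinct tangent lines y − 2 = ±(x − -3) — this is a node (ordinary double point).
Classification: node.


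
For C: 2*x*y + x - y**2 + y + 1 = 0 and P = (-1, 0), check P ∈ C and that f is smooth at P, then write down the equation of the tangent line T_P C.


Tangent line at P: x - y + 1 = 0.

Step 1: f(-1, 0) = 0, so P lies on C.
Step 2: partial derivatives
  f_x(x, y) = 2*y + 1, f_y(x, y) = 2*x - 2*y + 1.
  f_x(P) = 1, f_y(P) = -1 (gradient nonzero, so P is smooth).
Step 3: tangent line at P: 1·(x − -1) + -1·(y − 0) = 0.
Expanding: x - y + 1 = 0.


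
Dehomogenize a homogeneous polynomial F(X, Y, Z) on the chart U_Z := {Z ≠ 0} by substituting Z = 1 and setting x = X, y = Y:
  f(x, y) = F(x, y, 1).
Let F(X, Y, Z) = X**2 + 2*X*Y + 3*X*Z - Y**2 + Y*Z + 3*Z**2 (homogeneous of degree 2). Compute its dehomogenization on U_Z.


f(x, y) = x**2 + 2*x*y + 3*x - y**2 + y + 3

On U_Z we set Z = 1. Each monomial c·X^i·Y^j·Z^k in F becomes c·x^i·y^j·1^k = c·x^i·y^j.
Substituting Z = 1: F(X, Y, 1) = x**2 + 2*x*y + 3*x - y**2 + y + 3.
Note: deg(f) ≤ deg(F) = 2; strict inequality happens when F is divisible by Z (lost terms).


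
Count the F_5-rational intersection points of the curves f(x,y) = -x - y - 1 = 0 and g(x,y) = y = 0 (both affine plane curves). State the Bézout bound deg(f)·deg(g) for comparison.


Common zeros: {(4, 0)}; count = 1; Bézout bound = 1.

deg(f) = 1, deg(g) = 1, so Bézout bound = 1.
Scan x ∈ F_5. For each x, list the y ∈ F_5 with f(x, y) ≡ 0 and those with g(x, y) ≡ 0 (mod 5); the common zeros in that column are the intersection.
  x = 0: f ≡ 0 at y ∈ {4}; g ≡ 0 at y ∈ {0}; common: ∅.
  x = 1: f ≡ 0 at y ∈ {3}; g ≡ 0 at y ∈ {0}; common: ∅.
  x = 2: f ≡ 0 at y ∈ {2}; g ≡ 0 at y ∈ {0}; common: ∅.
  x = 3: f ≡ 0 at y ∈ {1}; g ≡ 0 at y ∈ {0}; common: ∅.
  x = 4: f ≡ 0 at y ∈ {0}; g ≡ 0 at y ∈ {0}; common: {0}.
Collecting: common zeros = {(4, 0)}, so the count is 1.
Comparison with the Bézout bound: 1 ≤ 1 = deg(f)·deg(g), as expected for curves with no common component (the bound is attained).


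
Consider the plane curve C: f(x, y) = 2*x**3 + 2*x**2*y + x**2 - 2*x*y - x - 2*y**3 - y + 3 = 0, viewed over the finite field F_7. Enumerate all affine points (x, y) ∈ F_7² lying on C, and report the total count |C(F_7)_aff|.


Affine F_7-points: {(0, 1), (0, 5), (2, 0), (3, 0), (3, 3), (3, 4), (5, 0), (5, 3), (5, 4), (6, 2), (6, 3)}; count = 11.

For each of the 49 pairs (x, y) ∈ F_7², evaluate f(x, y) mod 7. Record the zeros.
  x = 0: [0↦3, 1↦0, 2↦6, 3↦2, 4↦4, 5↦0, 6↦6]  zeros at y ∈ {1, 5}
  x = 1: [0↦5, 1↦2, 2↦1, 3↦4, 4↦6, 5↦2, 6↦1]  zeros at y ∈ ∅
  x = 2: [0↦0, 1↦1, 2↦4, 3↦4, 4↦3, 5↦3, 6↦6]  zeros at y ∈ {0}
  x = 3: [0↦0, 1↦2, 2↦6, 3↦0, 4↦0, 5↦1, 6↦5]  zeros at y ∈ {0, 3, 4}
  x = 4: [0↦3, 1↦3, 2↦5, 3↦4, 4↦2, 5↦1, 6↦3]  zeros at y ∈ ∅
  x = 5: [0↦0, 1↦2, 2↦6, 3↦0, 4↦0, 5↦1, 6↦5]  zeros at y ∈ {0, 3, 4}
  x = 6: [0↦3, 1↦4, 2↦0, 3↦0, 4↦6, 5↦6, 6↦2]  zeros at y ∈ {2, 3}
Collecting zeros: affine points = {(0, 1), (0, 5), (2, 0), (3, 0), (3, 3), (3, 4), (5, 0), (5, 3), (5, 4), (6, 2), (6, 3)}.
Total count |C(F_7)_aff| = 11.


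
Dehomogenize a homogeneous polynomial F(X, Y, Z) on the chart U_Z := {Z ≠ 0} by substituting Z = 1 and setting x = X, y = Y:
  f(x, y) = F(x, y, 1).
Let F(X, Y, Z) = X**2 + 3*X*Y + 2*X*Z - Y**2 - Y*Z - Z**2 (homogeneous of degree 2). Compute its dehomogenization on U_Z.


f(x, y) = x**2 + 3*x*y + 2*x - y**2 - y - 1

On U_Z we set Z = 1. Each monomial c·X^i·Y^j·Z^k in F becomes c·x^i·y^j·1^k = c·x^i·y^j.
Substituting Z = 1: F(X, Y, 1) = x**2 + 3*x*y + 2*x - y**2 - y - 1.
Note: deg(f) ≤ deg(F) = 2; strict inequality happens when F is divisible by Z (lost terms).


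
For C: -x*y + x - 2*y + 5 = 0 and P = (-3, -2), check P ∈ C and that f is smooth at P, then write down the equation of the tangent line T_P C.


Tangent line at P: 3*x + y + 11 = 0.

Step 1: f(-3, -2) = 0, so P lies on C.
Step 2: partial derivatives
  f_x(x, y) = 1 - y, f_y(x, y) = -x - 2.
  f_x(P) = 3, f_y(P) = 1 (gradient nonzero, so P is smooth).
Step 3: tangent line at P: 3·(x − -3) + 1·(y − -2) = 0.
Expanding: 3*x + y + 11 = 0.


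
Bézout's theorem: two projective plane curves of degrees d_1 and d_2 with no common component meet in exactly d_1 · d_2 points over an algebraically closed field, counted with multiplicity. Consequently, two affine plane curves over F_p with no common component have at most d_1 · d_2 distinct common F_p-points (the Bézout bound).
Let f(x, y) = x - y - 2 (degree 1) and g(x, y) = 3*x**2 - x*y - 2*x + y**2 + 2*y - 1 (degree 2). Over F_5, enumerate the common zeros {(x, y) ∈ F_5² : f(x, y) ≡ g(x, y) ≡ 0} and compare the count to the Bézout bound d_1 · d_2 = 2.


Common zeros: {(1, 4), (3, 1)}; count = 2; Bézout bound = 2.

deg(f) = 1, deg(g) = 2, so Bézout bound = 2.
Scan x ∈ F_5. For each x, list the y ∈ F_5 with f(x, y) ≡ 0 and those with g(x, y) ≡ 0 (mod 5); the common zeros in that column are the intersection.
  x = 0: f ≡ 0 at y ∈ {3}; g ≡ 0 at y ∈ ∅; common: ∅.
  x = 1: f ≡ 0 at y ∈ {4}; g ≡ 0 at y ∈ {0, 4}; common: {4}.
  x = 2: f ≡ 0 at y ∈ {0}; g ≡ 0 at y ∈ ∅; common: ∅.
  x = 3: f ≡ 0 at y ∈ {1}; g ≡ 0 at y ∈ {0, 1}; common: {1}.
  x = 4: f ≡ 0 at y ∈ {2}; g ≡ 0 at y ∈ ∅; common: ∅.
Collecting: common zeros = {(1, 4), (3, 1)}, so the count is 2.
Comparison with the Bézout bound: 2 ≤ 2 = deg(f)·deg(g), as expected for curves with no common component (the bound is attained).


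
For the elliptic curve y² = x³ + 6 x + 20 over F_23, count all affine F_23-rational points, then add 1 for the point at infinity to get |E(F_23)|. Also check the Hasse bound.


Affine points = {(1, 2), (1, 21), (4, 4), (4, 19), (12, 7), (12, 16), (13, 8), (13, 15), (15, 9), (15, 14), (16, 7), (16, 16), (18, 7), (18, 16), (19, 1), (19, 22), (21, 0), (22, 6), (22, 17)}; affine count = 19; |E(F_23)| = 20.

Discriminant check: Δ ∝ 4a³ + 27b² = 4·6³ + 27·20² = 4·216 + 27·400 ≡ 3 (mod 23). Nonzero ⇒ E is nonsingular.
For each x ∈ F_23, compute rhs = x³ + 6·x + 20 mod 23, then count y ∈ F_23 with y² ≡ rhs.
  x = 0: rhs = 20, matching y values: none (0 points).
  x = 1: rhs = 4, matching y values: 2, 21 (2 points).
  x = 2: rhs = 17, matching y values: none (0 points).
  x = 3: rhs = 19, matching y values: none (0 points).
  x = 4: rhs = 16, matching y values: 4, 19 (2 points).
  x = 5: rhs = 14, matching y values: none (0 points).
  x = 6: rhs = 19, matching y values: none (0 points).
  x = 7: rhs = 14, matching y values: none (0 points).
  x = 8: rhs = 5, matching y values: none (0 points).
  x = 9: rhs = 21, matching y values: none (0 points).
  x = 10: rhs = 22, matching y values: none (0 points).
  x = 11: rhs = 14, matching y values: none (0 points).
  x = 12: rhs = 3, matching y values: 7, 16 (2 points).
  x = 13: rhs = 18, matching y values: 8, 15 (2 points).
  x = 14: rhs = 19, matching y values: none (0 points).
  x = 15: rhs = 12, matching y values: 9, 14 (2 points).
  x = 16: rhs = 3, matching y values: 7, 16 (2 points).
  x = 17: rhs = 21, matching y values: none (0 points).
  x = 18: rhs = 3, matching y values: 7, 16 (2 points).
  x = 19: rhs = 1, matching y values: 1, 22 (2 points).
  x = 20: rhs = 21, matching y values: none (0 points).
  x = 21: rhs = 0, matching y values: 0 (1 points).
  x = 22: rhs = 13, matching y values: 6, 17 (2 points).
Total affine count: 19.
Full point count |E(F_23)| = 19 + 1 = 20.
Hasse bound: |20 − (23+1)| = |-4| = 4 ≤ 2√23 ≈ 9.5917 ✓.


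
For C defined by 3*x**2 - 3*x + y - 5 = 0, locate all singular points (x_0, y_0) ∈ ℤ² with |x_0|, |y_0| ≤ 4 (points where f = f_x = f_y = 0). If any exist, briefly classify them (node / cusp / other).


No singular points in the scanned grid; C is smooth there.

Compute partial derivatives:
  f_x = 6*x - 3.
  f_y = 1.
f_y = 1 is a nonzero constant, so f_y never vanishes: no point (x, y) can satisfy f = f_x = f_y = 0. In particular no (x, y) ∈ {−4, ..., 4}² is singular; the curve is smooth.


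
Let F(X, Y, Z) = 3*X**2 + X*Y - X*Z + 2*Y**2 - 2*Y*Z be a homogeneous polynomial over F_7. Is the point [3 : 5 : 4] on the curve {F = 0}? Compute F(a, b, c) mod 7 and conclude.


F(3,5,4) ≡ 5 (mod 7); P is NOT on the curve.

Evaluate F(3, 5, 4) term-by-term (mod 7).
  3*X**2 ↦ 3·9·1·1 = 27
  X*Y ↦ 1·3·5·1 = 15
  -X*Z ↦ -1·3·1·4 = -12
  2*Y**2 ↦ 2·1·25·1 = 50
  -2*Y*Z ↦ -2·1·5·4 = -40
Sum: F(3, 5, 4) = (27) + (15) + (-12) + (50) + (-40) = 40.
Reducing mod 7: 40 ≡ 5 (mod 7).
Since F(a, b, c) ≡ 5 ≠ 0 (mod 7), P does NOT lie on the curve.


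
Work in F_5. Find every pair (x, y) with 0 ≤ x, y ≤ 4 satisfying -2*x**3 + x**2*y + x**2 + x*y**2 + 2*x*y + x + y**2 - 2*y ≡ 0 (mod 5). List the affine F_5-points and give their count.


Affine F_5-points: {(0, 0), (0, 2), (1, 0), (1, 2), (2, 0), (2, 3), (3, 1), (3, 2), (4, 4)}; count = 9.

For each of the 25 pairs (x, y) ∈ F_5², evaluate f(x, y) mod 5. Record the zeros.
  x = 0: [0↦0, 1↦4, 2↦0, 3↦3, 4↦3]  zeros at y ∈ {0, 2}
  x = 1: [0↦0, 1↦3, 2↦0, 3↦1, 4↦1]  zeros at y ∈ {0, 2}
  x = 2: [0↦0, 1↦4, 2↦4, 3↦0, 4↦2]  zeros at y ∈ {0, 3}
  x = 3: [0↦3, 1↦0, 2↦0, 3↦3, 4↦4]  zeros at y ∈ {1, 2}
  x = 4: [0↦2, 1↦4, 2↦1, 3↦3, 4↦0]  zeros at y ∈ {4}
Collecting zeros: affine points = {(0, 0), (0, 2), (1, 0), (1, 2), (2, 0), (2, 3), (3, 1), (3, 2), (4, 4)}.
Total count |C(F_5)_aff| = 9.


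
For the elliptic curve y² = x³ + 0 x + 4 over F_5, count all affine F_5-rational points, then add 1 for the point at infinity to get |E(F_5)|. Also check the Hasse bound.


Affine points = {(0, 2), (0, 3), (1, 0), (3, 1), (3, 4)}; affine count = 5; |E(F_5)| = 6.

Discriminant check: Δ ∝ 4a³ + 27b² = 4·0³ + 27·4² = 4·0 + 27·16 ≡ 2 (mod 5). Nonzero ⇒ E is nonsingular.
For each x ∈ F_5, compute rhs = x³ + 0·x + 4 mod 5, then count y ∈ F_5 with y² ≡ rhs.
  x = 0: rhs = 4, matching y values: 2, 3 (2 points).
  x = 1: rhs = 0, matching y values: 0 (1 points).
  x = 2: rhs = 2, matching y values: none (0 points).
  x = 3: rhs = 1, matching y values: 1, 4 (2 points).
  x = 4: rhs = 3, matching y values: none (0 points).
Total affine count: 5.
Full point count |E(F_5)| = 5 + 1 = 6.
Hasse bound: |6 − (5+1)| = |0| = 0 ≤ 2√5 ≈ 4.4721 ✓.


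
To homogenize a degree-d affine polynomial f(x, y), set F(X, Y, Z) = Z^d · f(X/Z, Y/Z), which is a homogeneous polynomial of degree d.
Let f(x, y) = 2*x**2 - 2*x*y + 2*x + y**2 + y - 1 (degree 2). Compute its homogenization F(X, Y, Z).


F(X, Y, Z) = 2*X**2 - 2*X*Y + 2*X*Z + Y**2 + Y*Z - Z**2

deg(f) = 2.
Substitute x = X/Z, y = Y/Z into f, then multiply by Z^2.
  monomial 2·x^2·y^0 ↦ 2·X^2·Y^0·Z^0.
  monomial -2·x^1·y^1 ↦ -2·X^1·Y^1·Z^0.
  monomial 2·x^1·y^0 ↦ 2·X^1·Y^0·Z^1.
  monomial 1·x^0·y^2 ↦ 1·X^0·Y^2·Z^0.
  monomial 1·x^0·y^1 ↦ 1·X^0·Y^1·Z^1.
  monomial -1·x^0·y^0 ↦ -1·X^0·Y^0·Z^2.
Collecting: F(X, Y, Z) = 2*X**2 - 2*X*Y + 2*X*Z + Y**2 + Y*Z - Z**2.


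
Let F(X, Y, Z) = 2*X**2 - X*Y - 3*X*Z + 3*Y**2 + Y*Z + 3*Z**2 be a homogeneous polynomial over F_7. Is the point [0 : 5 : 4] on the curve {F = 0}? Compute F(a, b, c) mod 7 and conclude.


F(0,5,4) ≡ 3 (mod 7); P is NOT on the curve.

Evaluate F(0, 5, 4) term-by-term (mod 7).
  2*X**2 ↦ 2·0·1·1 = 0
  -X*Y ↦ -1·0·5·1 = 0
  -3*X*Z ↦ -3·0·1·4 = 0
  3*Y**2 ↦ 3·1·25·1 = 75
  Y*Z ↦ 1·1·5·4 = 20
  3*Z**2 ↦ 3·1·1·16 = 48
Sum: F(0, 5, 4) = (0) + (0) + (0) + (75) + (20) + (48) = 143.
Reducing mod 7: 143 ≡ 3 (mod 7).
Since F(a, b, c) ≡ 3 ≠ 0 (mod 7), P does NOT lie on the curve.


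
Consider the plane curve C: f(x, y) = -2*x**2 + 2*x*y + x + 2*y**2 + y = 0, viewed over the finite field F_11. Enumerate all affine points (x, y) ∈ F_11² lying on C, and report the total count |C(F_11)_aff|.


Affine F_11-points: {(0, 0), (0, 5), (3, 6), (3, 7), (6, 0), (6, 10), (9, 1), (9, 6), (10, 7), (10, 10)}; count = 10.

For each of the 121 pairs (x, y) ∈ F_11², evaluate f(x, y) mod 11. Record the zeros.
  x = 0: [0↦0, 1↦3, 2↦10, 3↦10, 4↦3, 5↦0, 6↦1, 7↦6, 8↦4, 9↦6, 10↦1]  zeros at y ∈ {0, 5}
  x = 1: [0↦10, 1↦4, 2↦2, 3↦4, 4↦10, 5↦9, 6↦1, 7↦8, 8↦8, 9↦1, 10↦9]  zeros at y ∈ ∅
  x = 2: [0↦5, 1↦1, 2↦1, 3↦5, 4↦2, 5↦3, 6↦8, 7↦6, 8↦8, 9↦3, 10↦2]  zeros at y ∈ ∅
  x = 3: [0↦7, 1↦5, 2↦7, 3↦2, 4↦1, 5↦4, 6↦0, 7↦0, 8↦4, 9↦1, 10↦2]  zeros at y ∈ {6, 7}
  x = 4: [0↦5, 1↦5, 2↦9, 3↦6, 4↦7, 5↦1, 6↦10, 7↦1, 8↦7, 9↦6, 10↦9]  zeros at y ∈ ∅
  x = 5: [0↦10, 1↦1, 2↦7, 3↦6, 4↦9, 5↦5, 6↦5, 7↦9, 8↦6, 9↦7, 10↦1]  zeros at y ∈ ∅
  x = 6: [0↦0, 1↦4, 2↦1, 3↦2, 4↦7, 5↦5, 6↦7, 7↦2, 8↦1, 9↦4, 10↦0]  zeros at y ∈ {0, 10}
  x = 7: [0↦8, 1↦3, 2↦2, 3↦5, 4↦1, 5↦1, 6↦5, 7↦2, 8↦3, 9↦8, 10↦6]  zeros at y ∈ ∅
  x = 8: [0↦1, 1↦9, 2↦10, 3↦4, 4↦2, 5↦4, 6↦10, 7↦9, 8↦1, 9↦8, 10↦8]  zeros at y ∈ ∅
  x = 9: [0↦1, 1↦0, 2↦3, 3↦10, 4↦10, 5↦3, 6↦0, 7↦1, 8↦6, 9↦4, 10↦6]  zeros at y ∈ {1, 6}
  x = 10: [0↦8, 1↦9, 2↦3, 3↦1, 4↦3, 5↦9, 6↦8, 7↦0, 8↦7, 9↦7, 10↦0]  zeros at y ∈ {7, 10}
Collecting zeros: affine points = {(0, 0), (0, 5), (3, 6), (3, 7), (6, 0), (6, 10), (9, 1), (9, 6), (10, 7), (10, 10)}.
Total count |C(F_11)_aff| = 10.


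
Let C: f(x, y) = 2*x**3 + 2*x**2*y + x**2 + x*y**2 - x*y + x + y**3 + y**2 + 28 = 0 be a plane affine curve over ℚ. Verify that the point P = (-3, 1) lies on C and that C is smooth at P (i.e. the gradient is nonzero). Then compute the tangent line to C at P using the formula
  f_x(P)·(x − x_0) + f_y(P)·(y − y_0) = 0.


Tangent line at P: 37*x + 20*y + 91 = 0.

Step 1: f(-3, 1) = 0, so P lies on C.
Step 2: partial derivatives
  f_x(x, y) = 6*x**2 + 4*x*y + 2*x + y**2 - y + 1, f_y(x, y) = 2*x**2 + 2*x*y - x + 3*y**2 + 2*y.
  f_x(P) = 37, f_y(P) = 20 (gradient nonzero, so P is smooth).
Step 3: tangent line at P: 37·(x − -3) + 20·(y − 1) = 0.
Expanding: 37*x + 20*y + 91 = 0.


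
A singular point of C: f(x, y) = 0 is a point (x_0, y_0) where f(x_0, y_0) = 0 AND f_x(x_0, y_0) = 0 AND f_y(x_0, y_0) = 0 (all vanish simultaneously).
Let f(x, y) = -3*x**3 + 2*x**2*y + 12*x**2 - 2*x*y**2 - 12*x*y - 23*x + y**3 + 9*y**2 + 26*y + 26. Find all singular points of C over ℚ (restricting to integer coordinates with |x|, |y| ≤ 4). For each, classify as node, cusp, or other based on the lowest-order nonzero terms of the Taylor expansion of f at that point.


Singular points: {(1, -2)}; classification: node.

Compute partial derivatives:
  f_x = -9*x**2 + 4*x*y + 24*x - 2*y**2 - 12*y - 23.
  f_y = 2*x**2 - 4*x*y - 12*x + 3*y**2 + 18*y + 26.
Scan x_0 ∈ {−4, ..., 4}. For each x_0, f_y(x_0, y) is a polynomial in y; find its integer roots y ∈ {−4, ..., 4}, then test f_x and f at those candidates.
  x = -4: f_y(-4, y) = 3*y**2 + 34*y + 106; no integer root y with |y| ≤ 4.
  x = -3: f_y(-3, y) = 3*y**2 + 30*y + 80; no integer root y with |y| ≤ 4.
  x = -2: f_y(-2, y) = 3*y**2 + 26*y + 58; no integer root y with |y| ≤ 4.
  x = -1: f_y(-1, y) = 3*y**2 + 22*y + 40; vanishes at y ∈ {-4}. (-1, -4): f_x = -24 ≠ 0.
  x = 0: f_y(0, y) = 3*y**2 + 18*y + 26; no integer root y with |y| ≤ 4.
  x = 1: f_y(1, y) = 3*y**2 + 14*y + 16; vanishes at y ∈ {-2}. (1, -2): f_x = 0, f = 0 — SINGULAR.
  x = 2: f_y(2, y) = 3*y**2 + 10*y + 10; no integer root y with |y| ≤ 4.
  x = 3: f_y(3, y) = 3*y**2 + 6*y + 8; no integer root y with |y| ≤ 4.
  x = 4: f_y(4, y) = 3*y**2 + 2*y + 10; no integer root y with |y| ≤ 4.
Only singular point on the grid: (1, -2).
Classify: substitute x = 1 + u, y = -2 + v and expand: f = -3*u**3 + 2*u**2*v - u**2 - 2*u*v**2 + v**3 + v**2.
No constant or linear terms (consistent with a singular point). Quadratic part: -u**2 + v**2. Cubic part: -3*u**3 + 2*u**2*v - 2*u*v**2 + v**3.
The quadratic part v**2 - u**2 = (v − u)(v + u) splits into two distinct linear factors, so there are two distinct tangent lines y − -2 = ±(x − 1) — this is a node (ordinary double point).
Classification: node.


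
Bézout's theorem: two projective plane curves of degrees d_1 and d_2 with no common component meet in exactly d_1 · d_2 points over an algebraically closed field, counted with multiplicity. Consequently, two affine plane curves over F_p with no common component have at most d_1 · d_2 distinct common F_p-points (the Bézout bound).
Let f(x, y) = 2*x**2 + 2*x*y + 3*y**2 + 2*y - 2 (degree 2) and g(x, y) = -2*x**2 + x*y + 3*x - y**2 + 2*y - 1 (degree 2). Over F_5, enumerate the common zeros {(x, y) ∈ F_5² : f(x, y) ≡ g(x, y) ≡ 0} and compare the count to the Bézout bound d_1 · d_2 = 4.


Common zeros: {(1, 0), (2, 1)}; count = 2; Bézout bound = 4.

deg(f) = 2, deg(g) = 2, so Bézout bound = 4.
Scan x ∈ F_5. For each x, list the y ∈ F_5 with f(x, y) ≡ 0 and those with g(x, y) ≡ 0 (mod 5); the common zeros in that column are the intersection.
  x = 0: f ≡ 0 at y ∈ ∅; g ≡ 0 at y ∈ {1}; common: ∅.
  x = 1: f ≡ 0 at y ∈ {0, 2}; g ≡ 0 at y ∈ {0, 3}; common: {0}.
  x = 2: f ≡ 0 at y ∈ {1, 2}; g ≡ 0 at y ∈ {1, 3}; common: {1}.
  x = 3: f ≡ 0 at y ∈ ∅; g ≡ 0 at y ∈ {0}; common: ∅.
  x = 4: f ≡ 0 at y ∈ {0}; g ≡ 0 at y ∈ ∅; common: ∅.
Collecting: common zeros = {(1, 0), (2, 1)}, so the count is 2.
Comparison with the Bézout bound: 2 ≤ 4 = deg(f)·deg(g), as expected for curves with no common component (the affine F_5-count falls short of the bound because intersections may lie at infinity, over extension fields, or carry multiplicity).


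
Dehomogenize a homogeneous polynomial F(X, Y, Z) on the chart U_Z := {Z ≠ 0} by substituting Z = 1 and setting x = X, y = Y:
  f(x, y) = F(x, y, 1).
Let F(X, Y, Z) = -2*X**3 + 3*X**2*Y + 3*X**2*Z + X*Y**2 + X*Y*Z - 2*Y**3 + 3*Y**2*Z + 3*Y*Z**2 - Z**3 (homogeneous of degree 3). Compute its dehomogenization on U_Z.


f(x, y) = -2*x**3 + 3*x**2*y + 3*x**2 + x*y**2 + x*y - 2*y**3 + 3*y**2 + 3*y - 1

On U_Z we set Z = 1. Each monomial c·X^i·Y^j·Z^k in F becomes c·x^i·y^j·1^k = c·x^i·y^j.
Substituting Z = 1: F(X, Y, 1) = -2*x**3 + 3*x**2*y + 3*x**2 + x*y**2 + x*y - 2*y**3 + 3*y**2 + 3*y - 1.
Note: deg(f) ≤ deg(F) = 3; strict inequality happens when F is divisible by Z (lost terms).


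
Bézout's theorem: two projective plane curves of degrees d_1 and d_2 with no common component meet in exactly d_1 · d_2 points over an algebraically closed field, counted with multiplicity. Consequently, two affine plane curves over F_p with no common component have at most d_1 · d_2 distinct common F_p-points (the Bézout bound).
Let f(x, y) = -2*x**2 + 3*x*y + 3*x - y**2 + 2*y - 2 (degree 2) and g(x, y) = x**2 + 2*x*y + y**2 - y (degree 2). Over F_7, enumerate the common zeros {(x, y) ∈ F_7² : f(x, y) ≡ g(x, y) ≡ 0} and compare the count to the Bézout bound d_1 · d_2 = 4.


Common zeros: {(5, 1)}; count = 1; Bézout bound = 4.

deg(f) = 2, deg(g) = 2, so Bézout bound = 4.
Scan x ∈ F_7. For each x, list the y ∈ F_7 with f(x, y) ≡ 0 and those with g(x, y) ≡ 0 (mod 7); the common zeros in that column are the intersection.
  x = 0: f ≡ 0 at y ∈ ∅; g ≡ 0 at y ∈ {0, 1}; common: ∅.
  x = 1: f ≡ 0 at y ∈ {6}; g ≡ 0 at y ∈ {2, 4}; common: ∅.
  x = 2: f ≡ 0 at y ∈ ∅; g ≡ 0 at y ∈ {2}; common: ∅.
  x = 3: f ≡ 0 at y ∈ {2}; g ≡ 0 at y ∈ ∅; common: ∅.
  x = 4: f ≡ 0 at y ∈ ∅; g ≡ 0 at y ∈ ∅; common: ∅.
  x = 5: f ≡ 0 at y ∈ {1, 2}; g ≡ 0 at y ∈ {1, 4}; common: {1}.
  x = 6: f ≡ 0 at y ∈ {0, 6}; g ≡ 0 at y ∈ ∅; common: ∅.
Collecting: common zeros = {(5, 1)}, so the count is 1.
Comparison with the Bézout bound: 1 ≤ 4 = deg(f)·deg(g), as expected for curves with no common component (the affine F_7-count falls short of the bound because intersections may lie at infinity, over extension fields, or carry multiplicity).


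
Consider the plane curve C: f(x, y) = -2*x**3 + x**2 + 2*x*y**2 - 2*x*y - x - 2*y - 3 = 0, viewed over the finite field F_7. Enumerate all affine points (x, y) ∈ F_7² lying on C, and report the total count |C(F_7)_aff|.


Affine F_7-points: {(0, 2), (1, 1), (2, 6), (3, 3), (4, 0), (4, 3), (5, 2), (6, 2), (6, 5)}; count = 9.

For each of the 49 pairs (x, y) ∈ F_7², evaluate f(x, y) mod 7. Record the zeros.
  x = 0: [0↦4, 1↦2, 2↦0, 3↦5, 4↦3, 5↦1, 6↦6]  zeros at y ∈ {2}
  x = 1: [0↦2, 1↦0, 2↦2, 3↦1, 4↦4, 5↦4, 6↦1]  zeros at y ∈ {1}
  x = 2: [0↦4, 1↦2, 2↦1, 3↦1, 4↦2, 5↦4, 6↦0]  zeros at y ∈ {6}
  x = 3: [0↦5, 1↦3, 2↦6, 3↦0, 4↦6, 5↦3, 6↦5]  zeros at y ∈ {3}
  x = 4: [0↦0, 1↦5, 2↦5, 3↦0, 4↦4, 5↦3, 6↦4]  zeros at y ∈ {0, 3}
  x = 5: [0↦5, 1↦3, 2↦0, 3↦3, 4↦5, 5↦6, 6↦6]  zeros at y ∈ {2}
  x = 6: [0↦1, 1↦6, 2↦0, 3↦4, 4↦4, 5↦0, 6↦6]  zeros at y ∈ {2, 5}
Collecting zeros: affine points = {(0, 2), (1, 1), (2, 6), (3, 3), (4, 0), (4, 3), (5, 2), (6, 2), (6, 5)}.
Total count |C(F_7)_aff| = 9.


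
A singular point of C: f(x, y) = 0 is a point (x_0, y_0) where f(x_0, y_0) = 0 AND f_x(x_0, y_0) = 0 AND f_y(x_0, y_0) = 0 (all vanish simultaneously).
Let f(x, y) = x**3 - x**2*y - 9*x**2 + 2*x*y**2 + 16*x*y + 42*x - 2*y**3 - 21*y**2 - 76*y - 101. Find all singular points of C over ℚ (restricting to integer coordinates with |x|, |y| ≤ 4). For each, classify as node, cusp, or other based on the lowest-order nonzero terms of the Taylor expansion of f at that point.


Singular points: {(2, -3)}; classification: cusp.

Compute partial derivatives:
  f_x = 3*x**2 - 2*x*y - 18*x + 2*y**2 + 16*y + 42.
  f_y = -x**2 + 4*x*y + 16*x - 6*y**2 - 42*y - 76.
Scan x_0 ∈ {−4, ..., 4}. For each x_0, f_y(x_0, y) is a polynomial in y; find its integer roots y ∈ {−4, ..., 4}, then test f_x and f at those candidates.
  x = -4: f_y(-4, y) = -6*y**2 - 58*y - 156; no integer root y with |y| ≤ 4.
  x = -3: f_y(-3, y) = -6*y**2 - 54*y - 133; no integer root y with |y| ≤ 4.
  x = -2: f_y(-2, y) = -6*y**2 - 50*y - 112; no integer root y with |y| ≤ 4.
  x = -1: f_y(-1, y) = -6*y**2 - 46*y - 93; no integer root y with |y| ≤ 4.
  x = 0: f_y(0, y) = -6*y**2 - 42*y - 76; no integer root y with |y| ≤ 4.
  x = 1: f_y(1, y) = -6*y**2 - 38*y - 61; no integer root y with |y| ≤ 4.
  x = 2: f_y(2, y) = -6*y**2 - 34*y - 48; vanishes at y ∈ {-3}. (2, -3): f_x = 0, f = 0 — SINGULAR.
  x = 3: f_y(3, y) = -6*y**2 - 30*y - 37; no integer root y with |y| ≤ 4.
  x = 4: f_y(4, y) = -6*y**2 - 26*y - 28; vanishes at y ∈ {-2}. (4, -2): f_x = 10 ≠ 0.
Only singular point on the grid: (2, -3).
Classify: substitute x = 2 + u, y = -3 + v and expand: f = u**3 - u**2*v + 2*u*v**2 - 2*v**3 + v**2.
No constant or linear terms (consistent with a singular point). Quadratic part: v**2. Cubic part: u**3 - u**2*v + 2*u*v**2 - 2*v**3.
The quadratic part v**2 is a perfect square, so there is a single (double) tangent line v = 0, i.e. y = -3. Restricting the cubic part to that line (v = 0) leaves u**3 ≠ 0, so f is not divisible by v and the branch is v² ≈ -u**3 to lowest order — this is a cusp.
Classification: cusp.


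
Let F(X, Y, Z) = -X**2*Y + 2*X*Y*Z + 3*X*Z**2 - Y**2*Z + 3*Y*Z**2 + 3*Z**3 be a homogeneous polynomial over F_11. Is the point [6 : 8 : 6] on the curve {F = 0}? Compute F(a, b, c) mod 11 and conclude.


F(6,8,6) ≡ 7 (mod 11); P is NOT on the curve.

Evaluate F(6, 8, 6) term-by-term (mod 11).
  -X**2*Y ↦ -1·36·8·1 = -288
  2*X*Y*Z ↦ 2·6·8·6 = 576
  3*X*Z**2 ↦ 3·6·1·36 = 648
  -Y**2*Z ↦ -1·1·64·6 = -384
  3*Y*Z**2 ↦ 3·1·8·36 = 864
  3*Z**3 ↦ 3·1·1·216 = 648
Sum: F(6, 8, 6) = (-288) + (576) + (648) + (-384) + (864) + (648) = 2064.
Reducing mod 11: 2064 ≡ 7 (mod 11).
Since F(a, b, c) ≡ 7 ≠ 0 (mod 11), P does NOT lie on the curve.


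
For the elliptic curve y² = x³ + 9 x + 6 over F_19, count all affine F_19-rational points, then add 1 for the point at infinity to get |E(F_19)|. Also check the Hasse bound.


Affine points = {(0, 5), (0, 14), (1, 4), (1, 15), (4, 7), (4, 12), (5, 9), (5, 10), (8, 1), (8, 18), (11, 7), (11, 12), (14, 8), (14, 11), (15, 1), (15, 18), (16, 3), (16, 16)}; affine count = 18; |E(F_19)| = 19.

Discriminant check: Δ ∝ 4a³ + 27b² = 4·9³ + 27·6² = 4·729 + 27·36 ≡ 12 (mod 19). Nonzero ⇒ E is nonsingular.
For each x ∈ F_19, compute rhs = x³ + 9·x + 6 mod 19, then count y ∈ F_19 with y² ≡ rhs.
  x = 0: rhs = 6, matching y values: 5, 14 (2 points).
  x = 1: rhs = 16, matching y values: 4, 15 (2 points).
  x = 2: rhs = 13, matching y values: none (0 points).
  x = 3: rhs = 3, matching y values: none (0 points).
  x = 4: rhs = 11, matching y values: 7, 12 (2 points).
  x = 5: rhs = 5, matching y values: 9, 10 (2 points).
  x = 6: rhs = 10, matching y values: none (0 points).
  x = 7: rhs = 13, matching y values: none (0 points).
  x = 8: rhs = 1, matching y values: 1, 18 (2 points).
  x = 9: rhs = 18, matching y values: none (0 points).
  x = 10: rhs = 13, matching y values: none (0 points).
  x = 11: rhs = 11, matching y values: 7, 12 (2 points).
  x = 12: rhs = 18, matching y values: none (0 points).
  x = 13: rhs = 2, matching y values: none (0 points).
  x = 14: rhs = 7, matching y values: 8, 11 (2 points).
  x = 15: rhs = 1, matching y values: 1, 18 (2 points).
  x = 16: rhs = 9, matching y values: 3, 16 (2 points).
  x = 17: rhs = 18, matching y values: none (0 points).
  x = 18: rhs = 15, matching y values: none (0 points).
Total affine count: 18.
Full point count |E(F_19)| = 18 + 1 = 19.
Hasse bound: |19 − (19+1)| = |-1| = 1 ≤ 2√19 ≈ 8.7178 ✓.


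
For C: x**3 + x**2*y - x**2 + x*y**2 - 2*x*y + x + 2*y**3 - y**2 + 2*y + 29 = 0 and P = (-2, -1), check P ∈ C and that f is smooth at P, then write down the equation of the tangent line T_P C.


Tangent line at P: 24*x + 22*y + 70 = 0.

Step 1: f(-2, -1) = 0, so P lies on C.
Step 2: partial derivatives
  f_x(x, y) = 3*x**2 + 2*x*y - 2*x + y**2 - 2*y + 1, f_y(x, y) = x**2 + 2*x*y - 2*x + 6*y**2 - 2*y + 2.
  f_x(P) = 24, f_y(P) = 22 (gradient nonzero, so P is smooth).
Step 3: tangent line at P: 24·(x − -2) + 22·(y − -1) = 0.
Expanding: 24*x + 22*y + 70 = 0.


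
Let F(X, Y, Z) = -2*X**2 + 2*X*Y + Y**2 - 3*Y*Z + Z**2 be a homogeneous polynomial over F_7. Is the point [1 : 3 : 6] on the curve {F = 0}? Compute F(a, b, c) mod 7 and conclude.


F(1,3,6) ≡ 2 (mod 7); P is NOT on the curve.

Evaluate F(1, 3, 6) term-by-term (mod 7).
  -2*X**2 ↦ -2·1·1·1 = -2
  2*X*Y ↦ 2·1·3·1 = 6
  Y**2 ↦ 1·1·9·1 = 9
  -3*Y*Z ↦ -3·1·3·6 = -54
  Z**2 ↦ 1·1·1·36 = 36
Sum: F(1, 3, 6) = (-2) + (6) + (9) + (-54) + (36) = -5.
Reducing mod 7: -5 ≡ 2 (mod 7).
Since F(a, b, c) ≡ 2 ≠ 0 (mod 7), P does NOT lie on the curve.


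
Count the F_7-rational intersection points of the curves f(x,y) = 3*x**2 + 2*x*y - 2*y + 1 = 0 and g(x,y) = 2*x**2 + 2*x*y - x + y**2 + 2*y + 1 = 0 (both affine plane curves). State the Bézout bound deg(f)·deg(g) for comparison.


Common zeros: ∅; count = 0; Bézout bound = 4.

deg(f) = 2, deg(g) = 2, so Bézout bound = 4.
Scan x ∈ F_7. For each x, list the y ∈ F_7 with f(x, y) ≡ 0 and those with g(x, y) ≡ 0 (mod 7); the common zeros in that column are the intersection.
  x = 0: f ≡ 0 at y ∈ {4}; g ≡ 0 at y ∈ {6}; common: ∅.
  x = 1: f ≡ 0 at y ∈ ∅; g ≡ 0 at y ∈ {1, 2}; common: ∅.
  x = 2: f ≡ 0 at y ∈ {4}; g ≡ 0 at y ∈ {0, 1}; common: ∅.
  x = 3: f ≡ 0 at y ∈ {0}; g ≡ 0 at y ∈ {3}; common: ∅.
  x = 4: f ≡ 0 at y ∈ {0}; g ≡ 0 at y ∈ ∅; common: ∅.
  x = 5: f ≡ 0 at y ∈ {1}; g ≡ 0 at y ∈ {3, 6}; common: ∅.
  x = 6: f ≡ 0 at y ∈ {1}; g ≡ 0 at y ∈ ∅; common: ∅.
Collecting: common zeros = ∅, so the count is 0.
Comparison with the Bézout bound: 0 ≤ 4 = deg(f)·deg(g), as expected for curves with no common component (the affine F_7-count falls short of the bound because intersections may lie at infinity, over extension fields, or carry multiplicity).


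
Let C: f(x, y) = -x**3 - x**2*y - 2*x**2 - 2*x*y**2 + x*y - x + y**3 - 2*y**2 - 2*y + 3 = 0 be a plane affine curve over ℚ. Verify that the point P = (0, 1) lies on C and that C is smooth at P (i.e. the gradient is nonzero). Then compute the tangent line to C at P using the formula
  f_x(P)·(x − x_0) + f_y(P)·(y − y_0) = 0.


Tangent line at P: -2*x - 3*y + 3 = 0.

Step 1: f(0, 1) = 0, so P lies on C.
Step 2: partial derivatives
  f_x(x, y) = -3*x**2 - 2*x*y - 4*x - 2*y**2 + y - 1, f_y(x, y) = -x**2 - 4*x*y + x + 3*y**2 - 4*y - 2.
  f_x(P) = -2, f_y(P) = -3 (gradient nonzero, so P is smooth).
Step 3: tangent line at P: -2·(x − 0) + -3·(y − 1) = 0.
Expanding: -2*x - 3*y + 3 = 0.


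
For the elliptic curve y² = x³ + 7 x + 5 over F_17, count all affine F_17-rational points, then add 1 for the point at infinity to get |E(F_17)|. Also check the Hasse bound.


Affine points = {(1, 8), (1, 9), (3, 6), (3, 11), (6, 5), (6, 12), (9, 7), (9, 10), (10, 2), (10, 15), (11, 6), (11, 11), (12, 7), (12, 10), (13, 7), (13, 10), (14, 5), (14, 12), (15, 0)}; affine count = 19; |E(F_17)| = 20.

Discriminant check: Δ ∝ 4a³ + 27b² = 4·7³ + 27·5² = 4·343 + 27·25 ≡ 7 (mod 17). Nonzero ⇒ E is nonsingular.
For each x ∈ F_17, compute rhs = x³ + 7·x + 5 mod 17, then count y ∈ F_17 with y² ≡ rhs.
  x = 0: rhs = 5, matching y values: none (0 points).
  x = 1: rhs = 13, matching y values: 8, 9 (2 points).
  x = 2: rhs = 10, matching y values: none (0 points).
  x = 3: rhs = 2, matching y values: 6, 11 (2 points).
  x = 4: rhs = 12, matching y values: none (0 points).
  x = 5: rhs = 12, matching y values: none (0 points).
  x = 6: rhs = 8, matching y values: 5, 12 (2 points).
  x = 7: rhs = 6, matching y values: none (0 points).
  x = 8: rhs = 12, matching y values: none (0 points).
  x = 9: rhs = 15, matching y values: 7, 10 (2 points).
  x = 10: rhs = 4, matching y values: 2, 15 (2 points).
  x = 11: rhs = 2, matching y values: 6, 11 (2 points).
  x = 12: rhs = 15, matching y values: 7, 10 (2 points).
  x = 13: rhs = 15, matching y values: 7, 10 (2 points).
  x = 14: rhs = 8, matching y values: 5, 12 (2 points).
  x = 15: rhs = 0, matching y values: 0 (1 points).
  x = 16: rhs = 14, matching y values: none (0 points).
Total affine count: 19.
Full point count |E(F_17)| = 19 + 1 = 20.
Hasse bound: |20 − (17+1)| = |2| = 2 ≤ 2√17 ≈ 8.2462 ✓.


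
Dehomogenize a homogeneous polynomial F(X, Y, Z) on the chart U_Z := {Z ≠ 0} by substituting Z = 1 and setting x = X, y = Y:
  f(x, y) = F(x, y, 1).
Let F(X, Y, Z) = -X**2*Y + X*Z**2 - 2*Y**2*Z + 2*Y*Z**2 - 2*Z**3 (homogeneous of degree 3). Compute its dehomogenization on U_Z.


f(x, y) = -x**2*y + x - 2*y**2 + 2*y - 2

On U_Z we set Z = 1. Each monomial c·X^i·Y^j·Z^k in F becomes c·x^i·y^j·1^k = c·x^i·y^j.
Substituting Z = 1: F(X, Y, 1) = -x**2*y + x - 2*y**2 + 2*y - 2.
Note: deg(f) ≤ deg(F) = 3; strict inequality happens when F is divisible by Z (lost terms).


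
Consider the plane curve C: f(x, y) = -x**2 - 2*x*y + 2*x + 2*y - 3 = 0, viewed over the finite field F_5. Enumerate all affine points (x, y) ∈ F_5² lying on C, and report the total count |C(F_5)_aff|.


Affine F_5-points: {(0, 4), (2, 1), (3, 1), (4, 4)}; count = 4.

For each of the 25 pairs (x, y) ∈ F_5², evaluate f(x, y) mod 5. Record the zeros.
  x = 0: [0↦2, 1↦4, 2↦1, 3↦3, 4↦0]  zeros at y ∈ {4}
  x = 1: [0↦3, 1↦3, 2↦3, 3↦3, 4↦3]  zeros at y ∈ ∅
  x = 2: [0↦2, 1↦0, 2↦3, 3↦1, 4↦4]  zeros at y ∈ {1}
  x = 3: [0↦4, 1↦0, 2↦1, 3↦2, 4↦3]  zeros at y ∈ {1}
  x = 4: [0↦4, 1↦3, 2↦2, 3↦1, 4↦0]  zeros at y ∈ {4}
Collecting zeros: affine points = {(0, 4), (2, 1), (3, 1), (4, 4)}.
Total count |C(F_5)_aff| = 4.
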